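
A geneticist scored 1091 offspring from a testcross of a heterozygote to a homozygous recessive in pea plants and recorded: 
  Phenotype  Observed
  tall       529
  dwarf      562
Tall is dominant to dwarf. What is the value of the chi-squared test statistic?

0.998

A testcross of a heterozygote (Aa × aa) gives a 1:1 phenotypic ratio.
Under the 1:1 hypothesis (Σ ratio = 2, N = 1091):
  tall: 1091 × 1/2 = 545.5
  dwarf: 1091 × 1/2 = 545.5
χ² = Σ (O − E)² / E
  tall: (529 − 545.5)² / 545.5 = 0.4991
  dwarf: (562 − 545.5)² / 545.5 = 0.4991
χ² = 0.4991 + 0.4991 = 0.9982 ≈ 0.998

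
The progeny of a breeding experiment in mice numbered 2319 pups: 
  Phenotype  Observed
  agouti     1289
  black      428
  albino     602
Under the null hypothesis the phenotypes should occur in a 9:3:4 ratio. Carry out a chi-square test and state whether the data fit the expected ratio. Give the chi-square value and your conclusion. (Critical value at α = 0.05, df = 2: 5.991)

Total ratio parts = 16. Expected numbers out of 2319:
  agouti: 2319 × 9/16 = 1304.4375
  black: 2319 × 3/16 = 434.8125
  albino: 2319 × 4/16 = 579.75
χ² = Σ (O − E)² / E
  agouti: (1289 − 1304.4375)² / 1304.4375 = 0.1827
  black: (428 − 434.8125)² / 434.8125 = 0.1067
  albino: (602 − 579.75)² / 579.75 = 0.8539
χ² = 0.1827 + 0.1067 + 0.8539 = 1.1433 ≈ 1.143
Degrees of freedom = 3 − 1 = 2; critical value at α = 0.05 is 5.991.
Since 1.143 < 5.991, we fail to reject the null hypothesis — the data are consistent with the 9:3:4 ratio.

1.143; consistent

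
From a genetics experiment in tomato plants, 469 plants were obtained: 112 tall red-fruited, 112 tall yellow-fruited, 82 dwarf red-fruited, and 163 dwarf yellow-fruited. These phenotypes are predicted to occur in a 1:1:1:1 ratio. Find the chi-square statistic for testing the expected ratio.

28.919

Expected counts for N = 469 under a 1:1:1:1 ratio (total parts = 4):
  tall red-fruited: 469 × 1/4 = 117.25
  tall yellow-fruited: 469 × 1/4 = 117.25
  dwarf red-fruited: 469 × 1/4 = 117.25
  dwarf yellow-fruited: 469 × 1/4 = 117.25
χ² = Σ (O − E)² / E
  tall red-fruited: (112 − 117.25)² / 117.25 = 0.2351
  tall yellow-fruited: (112 − 117.25)² / 117.25 = 0.2351
  dwarf red-fruited: (82 − 117.25)² / 117.25 = 10.5975
  dwarf yellow-fruited: (163 − 117.25)² / 117.25 = 17.8513
χ² = 0.2351 + 0.2351 + 10.5975 + 17.8513 = 28.919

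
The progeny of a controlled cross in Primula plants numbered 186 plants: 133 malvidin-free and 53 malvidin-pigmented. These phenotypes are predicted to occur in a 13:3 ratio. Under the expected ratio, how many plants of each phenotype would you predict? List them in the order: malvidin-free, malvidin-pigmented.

151.125, 34.875

Under the 13:3 hypothesis (Σ ratio = 16, N = 186):
  malvidin-free: 186 × 13/16 = 151.125
  malvidin-pigmented: 186 × 3/16 = 34.875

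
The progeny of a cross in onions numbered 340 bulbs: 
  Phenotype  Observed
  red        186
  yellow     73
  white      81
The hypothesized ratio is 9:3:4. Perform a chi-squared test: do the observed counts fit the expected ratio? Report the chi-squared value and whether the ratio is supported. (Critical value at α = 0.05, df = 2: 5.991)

1.675; consistent

The 9:3:4 ratio has 16 parts, so with N = 340 the expected counts are:
  red: 340 × 9/16 = 191.25
  yellow: 340 × 3/16 = 63.75
  white: 340 × 4/16 = 85
χ² = Σ (O − E)² / E
  red: (186 − 191.25)² / 191.25 = 0.1441
  yellow: (73 − 63.75)² / 63.75 = 1.3422
  white: (81 − 85)² / 85 = 0.1882
χ² = 0.1441 + 1.3422 + 0.1882 = 1.6745 ≈ 1.675
Degrees of freedom = 3 − 1 = 2; critical value at α = 0.05 is 5.991.
Since 1.675 < 5.991, we fail to reject the null hypothesis — the data are consistent with the 9:3:4 ratio.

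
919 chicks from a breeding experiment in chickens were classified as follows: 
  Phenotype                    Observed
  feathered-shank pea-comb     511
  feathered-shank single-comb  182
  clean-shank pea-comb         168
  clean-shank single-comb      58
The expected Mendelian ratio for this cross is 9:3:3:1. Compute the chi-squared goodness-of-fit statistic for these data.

0.726

Total ratio parts = 16. Expected numbers out of 919:
  feathered-shank pea-comb: 919 × 9/16 = 516.9375
  feathered-shank single-comb: 919 × 3/16 = 172.3125
  clean-shank pea-comb: 919 × 3/16 = 172.3125
  clean-shank single-comb: 919 × 1/16 = 57.4375
χ² = Σ (O − E)² / E
  feathered-shank pea-comb: (511 − 516.9375)² / 516.9375 = 0.0682
  feathered-shank single-comb: (182 − 172.3125)² / 172.3125 = 0.5446
  clean-shank pea-comb: (168 − 172.3125)² / 172.3125 = 0.1079
  clean-shank single-comb: (58 − 57.4375)² / 57.4375 = 0.0055
χ² = 0.0682 + 0.5446 + 0.1079 + 0.0055 = 0.7262 ≈ 0.726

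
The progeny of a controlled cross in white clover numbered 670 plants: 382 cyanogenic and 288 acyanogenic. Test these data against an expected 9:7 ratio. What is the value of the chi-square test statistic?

The 9:7 ratio has 16 parts, so with N = 670 the expected counts are:
  cyanogenic: 670 × 9/16 = 376.875
  acyanogenic: 670 × 7/16 = 293.125
χ² = Σ (O − E)² / E
  cyanogenic: (382 − 376.875)² / 376.875 = 0.0697
  acyanogenic: (288 − 293.125)² / 293.125 = 0.0896
χ² = 0.0697 + 0.0896 = 0.1593 ≈ 0.159

0.159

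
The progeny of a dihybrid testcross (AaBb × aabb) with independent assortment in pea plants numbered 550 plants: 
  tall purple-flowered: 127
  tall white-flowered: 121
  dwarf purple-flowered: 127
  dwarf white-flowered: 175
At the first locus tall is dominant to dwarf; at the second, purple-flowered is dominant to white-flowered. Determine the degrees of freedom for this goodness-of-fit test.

3

A dihybrid testcross with independent assortment gives a 1:1:1:1 ratio.
A goodness-of-fit test with 4 phenotype classes has df = 4 − 1 = 3.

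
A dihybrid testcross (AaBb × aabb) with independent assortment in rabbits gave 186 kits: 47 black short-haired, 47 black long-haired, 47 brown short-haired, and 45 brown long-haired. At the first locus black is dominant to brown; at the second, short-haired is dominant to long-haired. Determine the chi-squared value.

0.065

A dihybrid testcross with independent assortment gives a 1:1:1:1 ratio.
Under the 1:1:1:1 hypothesis (Σ ratio = 4, N = 186):
  black short-haired: 186 × 1/4 = 46.5
  black long-haired: 186 × 1/4 = 46.5
  brown short-haired: 186 × 1/4 = 46.5
  brown long-haired: 186 × 1/4 = 46.5
χ² = Σ (O − E)² / E
  black short-haired: (47 − 46.5)² / 46.5 = 0.0054
  black long-haired: (47 − 46.5)² / 46.5 = 0.0054
  brown short-haired: (47 − 46.5)² / 46.5 = 0.0054
  brown long-haired: (45 − 46.5)² / 46.5 = 0.0484
χ² = 0.0054 + 0.0054 + 0.0054 + 0.0484 = 0.0646 ≈ 0.065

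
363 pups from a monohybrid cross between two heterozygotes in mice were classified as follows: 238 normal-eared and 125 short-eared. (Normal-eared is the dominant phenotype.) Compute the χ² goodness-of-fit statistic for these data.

17.235

For a monohybrid cross between heterozygotes with complete dominance, the expected phenotypic ratio is 3:1.
Total ratio parts = 4. Expected numbers out of 363:
  normal-eared: 363 × 3/4 = 272.25
  short-eared: 363 × 1/4 = 90.75
χ² = Σ (O − E)² / E
  normal-eared: (238 − 272.25)² / 272.25 = 4.3088
  short-eared: (125 − 90.75)² / 90.75 = 12.9263
χ² = 4.3088 + 12.9263 = 17.2351 ≈ 17.235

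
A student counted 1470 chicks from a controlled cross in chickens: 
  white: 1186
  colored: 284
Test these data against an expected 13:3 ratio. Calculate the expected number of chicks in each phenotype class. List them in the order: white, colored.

1194.375, 275.625

Total ratio parts = 16. Expected numbers out of 1470:
  white: 1470 × 13/16 = 1194.375
  colored: 1470 × 3/16 = 275.625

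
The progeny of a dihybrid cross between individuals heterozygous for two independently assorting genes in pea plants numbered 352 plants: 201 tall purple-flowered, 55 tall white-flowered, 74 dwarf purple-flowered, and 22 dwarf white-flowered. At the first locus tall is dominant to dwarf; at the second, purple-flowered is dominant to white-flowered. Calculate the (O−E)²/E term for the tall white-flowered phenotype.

1.833

A dihybrid F₂ with independent assortment and complete dominance at both loci gives a 9:3:3:1 phenotypic ratio.
Total ratio parts = 16. Expected numbers out of 352:
  tall purple-flowered: 352 × 9/16 = 198
  tall white-flowered: 352 × 3/16 = 66
  dwarf purple-flowered: 352 × 3/16 = 66
  dwarf white-flowered: 352 × 1/16 = 22
Contribution of tall white-flowered: (55 − 66)² / 66 = 1.8333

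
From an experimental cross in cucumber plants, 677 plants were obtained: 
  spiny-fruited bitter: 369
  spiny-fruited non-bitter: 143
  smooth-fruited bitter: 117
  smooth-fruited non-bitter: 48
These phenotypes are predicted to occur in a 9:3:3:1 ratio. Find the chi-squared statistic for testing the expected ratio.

Under the 9:3:3:1 hypothesis (Σ ratio = 16, N = 677):
  spiny-fruited bitter: 677 × 9/16 = 380.8125
  spiny-fruited non-bitter: 677 × 3/16 = 126.9375
  smooth-fruited bitter: 677 × 3/16 = 126.9375
  smooth-fruited non-bitter: 677 × 1/16 = 42.3125
χ² = Σ (O − E)² / E
  spiny-fruited bitter: (369 − 380.8125)² / 380.8125 = 0.3664
  spiny-fruited non-bitter: (143 − 126.9375)² / 126.9375 = 2.0325
  smooth-fruited bitter: (117 − 126.9375)² / 126.9375 = 0.7780
  smooth-fruited non-bitter: (48 − 42.3125)² / 42.3125 = 0.7645
χ² = 0.3664 + 2.0325 + 0.7780 + 0.7645 = 3.9414 ≈ 3.941

3.941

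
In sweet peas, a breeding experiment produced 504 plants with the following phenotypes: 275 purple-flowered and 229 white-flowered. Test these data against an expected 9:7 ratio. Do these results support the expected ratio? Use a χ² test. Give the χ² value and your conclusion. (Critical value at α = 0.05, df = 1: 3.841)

Under the 9:7 hypothesis (Σ ratio = 16, N = 504):
  purple-flowered: 504 × 9/16 = 283.5
  white-flowered: 504 × 7/16 = 220.5
χ² = Σ (O − E)² / E
  purple-flowered: (275 − 283.5)² / 283.5 = 0.2549
  white-flowered: (229 − 220.5)² / 220.5 = 0.3277
χ² = 0.2549 + 0.3277 = 0.5826 ≈ 0.583
Degrees of freedom = 2 − 1 = 1; critical value at α = 0.05 is 3.841.
Since 0.583 < 3.841, we fail to reject the null hypothesis — the data are consistent with the 9:7 ratio.

0.583; consistent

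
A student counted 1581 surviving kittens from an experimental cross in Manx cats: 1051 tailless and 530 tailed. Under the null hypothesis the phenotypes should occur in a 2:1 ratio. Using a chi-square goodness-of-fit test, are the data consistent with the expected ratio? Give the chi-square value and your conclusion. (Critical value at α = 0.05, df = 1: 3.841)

Under the 2:1 hypothesis (Σ ratio = 3, N = 1581):
  tailless: 1581 × 2/3 = 1054
  tailed: 1581 × 1/3 = 527
χ² = Σ (O − E)² / E
  tailless: (1051 − 1054)² / 1054 = 0.0085
  tailed: (530 − 527)² / 527 = 0.0171
χ² = 0.0085 + 0.0171 = 0.0256 ≈ 0.026
Degrees of freedom = 2 − 1 = 1; critical value at α = 0.05 is 3.841.
Since 0.026 < 3.841, we fail to reject the null hypothesis — the data are consistent with the 2:1 ratio.

0.026; consistent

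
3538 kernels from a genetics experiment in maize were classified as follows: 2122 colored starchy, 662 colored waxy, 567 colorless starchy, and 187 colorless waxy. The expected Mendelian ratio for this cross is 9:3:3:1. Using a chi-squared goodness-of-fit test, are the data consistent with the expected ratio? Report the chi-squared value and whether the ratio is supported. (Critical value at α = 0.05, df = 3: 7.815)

Under the 9:3:3:1 hypothesis (Σ ratio = 16, N = 3538):
  colored starchy: 3538 × 9/16 = 1990.125
  colored waxy: 3538 × 3/16 = 663.375
  colorless starchy: 3538 × 3/16 = 663.375
  colorless waxy: 3538 × 1/16 = 221.125
χ² = Σ (O − E)² / E
  colored starchy: (2122 − 1990.125)² / 1990.125 = 8.7387
  colored waxy: (662 − 663.375)² / 663.375 = 0.0029
  colorless starchy: (567 − 663.375)² / 663.375 = 14.0013
  colorless waxy: (187 − 221.125)² / 221.125 = 5.2663
χ² = 8.7387 + 0.0029 + 14.0013 + 5.2663 = 28.0092 ≈ 28.009
Degrees of freedom = 4 − 1 = 3; critical value at α = 0.05 is 7.815.
Since 28.009 > 7.815, we reject the null hypothesis — the data do not fit the 9:3:3:1 ratio.

28.009; not consistent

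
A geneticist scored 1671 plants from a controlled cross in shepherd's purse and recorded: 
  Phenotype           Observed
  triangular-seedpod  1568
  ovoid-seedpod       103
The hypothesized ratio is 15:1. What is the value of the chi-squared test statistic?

The 15:1 ratio has 16 parts, so with N = 1671 the expected counts are:
  triangular-seedpod: 1671 × 15/16 = 1566.5625
  ovoid-seedpod: 1671 × 1/16 = 104.4375
χ² = Σ (O − E)² / E
  triangular-seedpod: (1568 − 1566.5625)² / 1566.5625 = 0.0013
  ovoid-seedpod: (103 − 104.4375)² / 104.4375 = 0.0198
χ² = 0.0013 + 0.0198 = 0.0211 ≈ 0.021

0.021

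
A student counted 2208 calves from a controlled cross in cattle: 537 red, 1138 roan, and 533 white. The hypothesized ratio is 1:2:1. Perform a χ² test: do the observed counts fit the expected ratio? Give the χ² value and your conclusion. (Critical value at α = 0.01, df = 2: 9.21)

2.109; consistent

Expected counts for N = 2208 under a 1:2:1 ratio (total parts = 4):
  red: 2208 × 1/4 = 552
  roan: 2208 × 2/4 = 1104
  white: 2208 × 1/4 = 552
χ² = Σ (O − E)² / E
  red: (537 − 552)² / 552 = 0.4076
  roan: (1138 − 1104)² / 1104 = 1.0471
  white: (533 − 552)² / 552 = 0.6540
χ² = 0.4076 + 1.0471 + 0.6540 = 2.1087 ≈ 2.109
Degrees of freedom = 3 − 1 = 2; critical value at α = 0.01 is 9.21.
Since 2.109 < 9.21, we fail to reject the null hypothesis — the data are consistent with the 1:2:1 ratio.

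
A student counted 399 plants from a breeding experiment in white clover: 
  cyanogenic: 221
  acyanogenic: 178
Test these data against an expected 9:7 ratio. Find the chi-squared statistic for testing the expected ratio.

0.120

Under the 9:7 hypothesis (Σ ratio = 16, N = 399):
  cyanogenic: 399 × 9/16 = 224.4375
  acyanogenic: 399 × 7/16 = 174.5625
χ² = Σ (O − E)² / E
  cyanogenic: (221 − 224.4375)² / 224.4375 = 0.0526
  acyanogenic: (178 − 174.5625)² / 174.5625 = 0.0677
χ² = 0.0526 + 0.0677 = 0.1203 ≈ 0.120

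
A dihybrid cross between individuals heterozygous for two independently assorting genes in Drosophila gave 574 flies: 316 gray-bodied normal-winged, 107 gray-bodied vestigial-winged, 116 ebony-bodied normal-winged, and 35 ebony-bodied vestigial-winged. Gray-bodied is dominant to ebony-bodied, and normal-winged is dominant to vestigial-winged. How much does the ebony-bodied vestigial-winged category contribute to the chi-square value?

0.021

A dihybrid F₂ with independent assortment and complete dominance at both loci gives a 9:3:3:1 phenotypic ratio.
Expected counts for N = 574 under a 9:3:3:1 ratio (total parts = 16):
  gray-bodied normal-winged: 574 × 9/16 = 322.875
  gray-bodied vestigial-winged: 574 × 3/16 = 107.625
  ebony-bodied normal-winged: 574 × 3/16 = 107.625
  ebony-bodied vestigial-winged: 574 × 1/16 = 35.875
Contribution of ebony-bodied vestigial-winged: (35 − 35.875)² / 35.875 = 0.0213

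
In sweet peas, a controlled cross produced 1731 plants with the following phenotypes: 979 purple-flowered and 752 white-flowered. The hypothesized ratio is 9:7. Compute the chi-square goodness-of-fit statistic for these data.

Expected counts for N = 1731 under a 9:7 ratio (total parts = 16):
  purple-flowered: 1731 × 9/16 = 973.6875
  white-flowered: 1731 × 7/16 = 757.3125
χ² = Σ (O − E)² / E
  purple-flowered: (979 − 973.6875)² / 973.6875 = 0.0290
  white-flowered: (752 − 757.3125)² / 757.3125 = 0.0373
χ² = 0.0290 + 0.0373 = 0.0663 ≈ 0.066

0.066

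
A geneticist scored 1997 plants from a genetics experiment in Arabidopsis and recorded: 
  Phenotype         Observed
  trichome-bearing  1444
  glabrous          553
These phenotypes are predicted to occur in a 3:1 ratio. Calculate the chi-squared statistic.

7.716

Expected counts for N = 1997 under a 3:1 ratio (total parts = 4):
  trichome-bearing: 1997 × 3/4 = 1497.75
  glabrous: 1997 × 1/4 = 499.25
χ² = Σ (O − E)² / E
  trichome-bearing: (1444 − 1497.75)² / 1497.75 = 1.9289
  glabrous: (553 − 499.25)² / 499.25 = 5.7868
χ² = 1.9289 + 5.7868 = 7.7157 ≈ 7.716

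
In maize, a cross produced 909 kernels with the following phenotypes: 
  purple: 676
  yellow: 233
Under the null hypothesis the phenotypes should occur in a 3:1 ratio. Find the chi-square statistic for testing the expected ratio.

Expected counts for N = 909 under a 3:1 ratio (total parts = 4):
  purple: 909 × 3/4 = 681.75
  yellow: 909 × 1/4 = 227.25
χ² = Σ (O − E)² / E
  purple: (676 − 681.75)² / 681.75 = 0.0485
  yellow: (233 − 227.25)² / 227.25 = 0.1455
χ² = 0.0485 + 0.1455 = 0.194

0.194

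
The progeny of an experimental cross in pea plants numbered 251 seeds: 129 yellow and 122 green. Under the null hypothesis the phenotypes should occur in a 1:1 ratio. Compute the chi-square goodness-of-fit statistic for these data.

The 1:1 ratio has 2 parts, so with N = 251 the expected counts are:
  yellow: 251 × 1/2 = 125.5
  green: 251 × 1/2 = 125.5
χ² = Σ (O − E)² / E
  yellow: (129 − 125.5)² / 125.5 = 0.0976
  green: (122 − 125.5)² / 125.5 = 0.0976
χ² = 0.0976 + 0.0976 = 0.1952 ≈ 0.195

0.195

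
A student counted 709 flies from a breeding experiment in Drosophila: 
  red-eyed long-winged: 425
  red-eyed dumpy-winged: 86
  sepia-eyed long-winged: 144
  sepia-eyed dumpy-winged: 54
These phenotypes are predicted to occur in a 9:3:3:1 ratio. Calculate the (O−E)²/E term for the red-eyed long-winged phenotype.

1.720

The 9:3:3:1 ratio has 16 parts, so with N = 709 the expected counts are:
  red-eyed long-winged: 709 × 9/16 = 398.8125
  red-eyed dumpy-winged: 709 × 3/16 = 132.9375
  sepia-eyed long-winged: 709 × 3/16 = 132.9375
  sepia-eyed dumpy-winged: 709 × 1/16 = 44.3125
Contribution of red-eyed long-winged: (425 − 398.8125)² / 398.8125 = 1.7196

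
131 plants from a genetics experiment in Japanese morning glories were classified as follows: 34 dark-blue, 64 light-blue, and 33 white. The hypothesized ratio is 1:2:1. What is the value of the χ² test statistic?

0.084

Expected counts for N = 131 under a 1:2:1 ratio (total parts = 4):
  dark-blue: 131 × 1/4 = 32.75
  light-blue: 131 × 2/4 = 65.5
  white: 131 × 1/4 = 32.75
χ² = Σ (O − E)² / E
  dark-blue: (34 − 32.75)² / 32.75 = 0.0477
  light-blue: (64 − 65.5)² / 65.5 = 0.0344
  white: (33 − 32.75)² / 32.75 = 0.0019
χ² = 0.0477 + 0.0344 + 0.0019 = 0.084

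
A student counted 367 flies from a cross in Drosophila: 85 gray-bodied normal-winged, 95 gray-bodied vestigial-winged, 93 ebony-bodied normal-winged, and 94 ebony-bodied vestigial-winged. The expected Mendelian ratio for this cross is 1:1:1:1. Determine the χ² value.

The 1:1:1:1 ratio has 4 parts, so with N = 367 the expected counts are:
  gray-bodied normal-winged: 367 × 1/4 = 91.75
  gray-bodied vestigial-winged: 367 × 1/4 = 91.75
  ebony-bodied normal-winged: 367 × 1/4 = 91.75
  ebony-bodied vestigial-winged: 367 × 1/4 = 91.75
χ² = Σ (O − E)² / E
  gray-bodied normal-winged: (85 − 91.75)² / 91.75 = 0.4966
  gray-bodied vestigial-winged: (95 − 91.75)² / 91.75 = 0.1151
  ebony-bodied normal-winged: (93 − 91.75)² / 91.75 = 0.0170
  ebony-bodied vestigial-winged: (94 − 91.75)² / 91.75 = 0.0552
χ² = 0.4966 + 0.1151 + 0.0170 + 0.0552 = 0.6839 ≈ 0.684

0.684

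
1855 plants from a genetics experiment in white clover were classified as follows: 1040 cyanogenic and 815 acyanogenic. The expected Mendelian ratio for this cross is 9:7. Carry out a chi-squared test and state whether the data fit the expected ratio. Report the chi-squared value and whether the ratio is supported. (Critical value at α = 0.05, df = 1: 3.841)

0.026; consistent

Under the 9:7 hypothesis (Σ ratio = 16, N = 1855):
  cyanogenic: 1855 × 9/16 = 1043.4375
  acyanogenic: 1855 × 7/16 = 811.5625
χ² = Σ (O − E)² / E
  cyanogenic: (1040 − 1043.4375)² / 1043.4375 = 0.0113
  acyanogenic: (815 − 811.5625)² / 811.5625 = 0.0146
χ² = 0.0113 + 0.0146 = 0.0259 ≈ 0.026
Degrees of freedom = 2 − 1 = 1; critical value at α = 0.05 is 3.841.
Since 0.026 < 3.841, we fail to reject the null hypothesis — the data are consistent with the 9:7 ratio.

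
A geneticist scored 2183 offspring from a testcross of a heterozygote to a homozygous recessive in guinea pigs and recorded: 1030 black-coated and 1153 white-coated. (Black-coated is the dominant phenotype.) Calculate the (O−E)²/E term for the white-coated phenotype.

A testcross of a heterozygote (Aa × aa) gives a 1:1 phenotypic ratio.
Under the 1:1 hypothesis (Σ ratio = 2, N = 2183):
  black-coated: 2183 × 1/2 = 1091.5
  white-coated: 2183 × 1/2 = 1091.5
Contribution of white-coated: (1153 − 1091.5)² / 1091.5 = 3.4652

3.465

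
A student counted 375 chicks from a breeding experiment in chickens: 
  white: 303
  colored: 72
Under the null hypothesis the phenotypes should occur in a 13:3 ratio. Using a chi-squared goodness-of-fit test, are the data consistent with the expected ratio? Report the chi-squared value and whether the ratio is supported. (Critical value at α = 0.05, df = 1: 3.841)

0.050; consistent

Total ratio parts = 16. Expected numbers out of 375:
  white: 375 × 13/16 = 304.6875
  colored: 375 × 3/16 = 70.3125
χ² = Σ (O − E)² / E
  white: (303 − 304.6875)² / 304.6875 = 0.0093
  colored: (72 − 70.3125)² / 70.3125 = 0.0405
χ² = 0.0093 + 0.0405 = 0.0498 ≈ 0.050
Degrees of freedom = 2 − 1 = 1; critical value at α = 0.05 is 3.841.
Since 0.050 < 3.841, we fail to reject the null hypothesis — the data are consistent with the 13:3 ratio.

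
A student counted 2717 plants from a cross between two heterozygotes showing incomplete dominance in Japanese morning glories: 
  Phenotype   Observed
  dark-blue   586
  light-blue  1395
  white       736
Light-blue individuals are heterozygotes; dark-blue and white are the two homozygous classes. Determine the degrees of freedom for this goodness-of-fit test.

2

With incomplete dominance, a heterozygote × heterozygote cross gives a 1:2:1 phenotypic ratio.
A goodness-of-fit test with 3 phenotype classes has df = 3 − 1 = 2.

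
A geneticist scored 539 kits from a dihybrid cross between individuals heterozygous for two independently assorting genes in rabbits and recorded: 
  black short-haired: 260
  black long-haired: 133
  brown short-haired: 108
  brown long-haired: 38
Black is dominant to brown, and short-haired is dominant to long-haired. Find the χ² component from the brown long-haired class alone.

0.552

A dihybrid F₂ with independent assortment and complete dominance at both loci gives a 9:3:3:1 phenotypic ratio.
Total ratio parts = 16. Expected numbers out of 539:
  black short-haired: 539 × 9/16 = 303.1875
  black long-haired: 539 × 3/16 = 101.0625
  brown short-haired: 539 × 3/16 = 101.0625
  brown long-haired: 539 × 1/16 = 33.6875
Contribution of brown long-haired: (38 − 33.6875)² / 33.6875 = 0.5521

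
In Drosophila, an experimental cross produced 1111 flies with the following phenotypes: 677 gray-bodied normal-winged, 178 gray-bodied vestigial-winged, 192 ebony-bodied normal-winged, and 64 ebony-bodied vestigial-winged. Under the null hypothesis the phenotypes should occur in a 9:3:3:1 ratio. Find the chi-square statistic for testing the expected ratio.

10.451

Under the 9:3:3:1 hypothesis (Σ ratio = 16, N = 1111):
  gray-bodied normal-winged: 1111 × 9/16 = 624.9375
  gray-bodied vestigial-winged: 1111 × 3/16 = 208.3125
  ebony-bodied normal-winged: 1111 × 3/16 = 208.3125
  ebony-bodied vestigial-winged: 1111 × 1/16 = 69.4375
χ² = Σ (O − E)² / E
  gray-bodied normal-winged: (677 − 624.9375)² / 624.9375 = 4.3372
  gray-bodied vestigial-winged: (178 − 208.3125)² / 208.3125 = 4.4109
  ebony-bodied normal-winged: (192 − 208.3125)² / 208.3125 = 1.2774
  ebony-bodied vestigial-winged: (64 − 69.4375)² / 69.4375 = 0.4258
χ² = 4.3372 + 4.4109 + 1.2774 + 0.4258 = 10.4513 ≈ 10.451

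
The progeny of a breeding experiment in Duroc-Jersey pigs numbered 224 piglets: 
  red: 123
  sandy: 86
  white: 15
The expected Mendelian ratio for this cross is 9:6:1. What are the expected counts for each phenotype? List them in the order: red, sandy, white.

Total ratio parts = 16. Expected numbers out of 224:
  red: 224 × 9/16 = 126
  sandy: 224 × 6/16 = 84
  white: 224 × 1/16 = 14

126, 84, 14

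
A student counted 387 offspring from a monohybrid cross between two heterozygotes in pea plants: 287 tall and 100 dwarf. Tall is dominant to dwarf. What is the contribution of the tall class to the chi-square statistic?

For a monohybrid cross between heterozygotes with complete dominance, the expected phenotypic ratio is 3:1.
The 3:1 ratio has 4 parts, so with N = 387 the expected counts are:
  tall: 387 × 3/4 = 290.25
  dwarf: 387 × 1/4 = 96.75
Contribution of tall: (287 − 290.25)² / 290.25 = 0.0364

0.036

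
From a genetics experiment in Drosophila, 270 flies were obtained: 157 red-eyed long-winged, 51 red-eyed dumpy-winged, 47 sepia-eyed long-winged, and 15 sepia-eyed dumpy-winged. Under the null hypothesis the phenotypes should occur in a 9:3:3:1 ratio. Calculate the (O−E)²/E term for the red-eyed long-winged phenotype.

0.173

Total ratio parts = 16. Expected numbers out of 270:
  red-eyed long-winged: 270 × 9/16 = 151.875
  red-eyed dumpy-winged: 270 × 3/16 = 50.625
  sepia-eyed long-winged: 270 × 3/16 = 50.625
  sepia-eyed dumpy-winged: 270 × 1/16 = 16.875
Contribution of red-eyed long-winged: (157 − 151.875)² / 151.875 = 0.1729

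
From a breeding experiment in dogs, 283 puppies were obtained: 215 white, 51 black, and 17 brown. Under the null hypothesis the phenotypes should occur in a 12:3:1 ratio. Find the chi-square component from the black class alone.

The 12:3:1 ratio has 16 parts, so with N = 283 the expected counts are:
  white: 283 × 12/16 = 212.25
  black: 283 × 3/16 = 53.0625
  brown: 283 × 1/16 = 17.6875
Contribution of black: (51 − 53.0625)² / 53.0625 = 0.0802

0.080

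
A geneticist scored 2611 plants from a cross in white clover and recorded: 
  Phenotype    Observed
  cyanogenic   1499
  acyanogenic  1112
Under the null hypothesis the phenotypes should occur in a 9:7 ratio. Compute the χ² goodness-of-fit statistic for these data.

1.430

Expected counts for N = 2611 under a 9:7 ratio (total parts = 16):
  cyanogenic: 2611 × 9/16 = 1468.6875
  acyanogenic: 2611 × 7/16 = 1142.3125
χ² = Σ (O − E)² / E
  cyanogenic: (1499 − 1468.6875)² / 1468.6875 = 0.6256
  acyanogenic: (1112 − 1142.3125)² / 1142.3125 = 0.8044
χ² = 0.6256 + 0.8044 = 1.430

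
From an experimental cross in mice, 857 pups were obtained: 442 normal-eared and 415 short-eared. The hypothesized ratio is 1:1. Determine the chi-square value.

Under the 1:1 hypothesis (Σ ratio = 2, N = 857):
  normal-eared: 857 × 1/2 = 428.5
  short-eared: 857 × 1/2 = 428.5
χ² = Σ (O − E)² / E
  normal-eared: (442 − 428.5)² / 428.5 = 0.4253
  short-eared: (415 − 428.5)² / 428.5 = 0.4253
χ² = 0.4253 + 0.4253 = 0.8506 ≈ 0.851

0.851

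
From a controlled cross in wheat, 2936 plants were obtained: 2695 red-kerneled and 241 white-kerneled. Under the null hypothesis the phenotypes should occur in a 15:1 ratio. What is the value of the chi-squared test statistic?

19.219

The 15:1 ratio has 16 parts, so with N = 2936 the expected counts are:
  red-kerneled: 2936 × 15/16 = 2752.5
  white-kerneled: 2936 × 1/16 = 183.5
χ² = Σ (O − E)² / E
  red-kerneled: (2695 − 2752.5)² / 2752.5 = 1.2012
  white-kerneled: (241 − 183.5)² / 183.5 = 18.0177
χ² = 1.2012 + 18.0177 = 19.2189 ≈ 19.219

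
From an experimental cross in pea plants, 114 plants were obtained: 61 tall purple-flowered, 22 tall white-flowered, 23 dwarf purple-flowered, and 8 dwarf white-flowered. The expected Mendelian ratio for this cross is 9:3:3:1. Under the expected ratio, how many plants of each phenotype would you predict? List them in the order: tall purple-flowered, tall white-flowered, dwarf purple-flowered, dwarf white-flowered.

Under the 9:3:3:1 hypothesis (Σ ratio = 16, N = 114):
  tall purple-flowered: 114 × 9/16 = 64.125
  tall white-flowered: 114 × 3/16 = 21.375
  dwarf purple-flowered: 114 × 3/16 = 21.375
  dwarf white-flowered: 114 × 1/16 = 7.125

64.125, 21.375, 21.375, 7.125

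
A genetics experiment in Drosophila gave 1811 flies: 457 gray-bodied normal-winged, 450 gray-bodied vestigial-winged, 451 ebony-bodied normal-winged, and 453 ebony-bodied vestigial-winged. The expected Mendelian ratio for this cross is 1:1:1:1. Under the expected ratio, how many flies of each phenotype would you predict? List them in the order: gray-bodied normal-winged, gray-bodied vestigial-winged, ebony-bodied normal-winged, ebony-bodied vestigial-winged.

Total ratio parts = 4. Expected numbers out of 1811:
  gray-bodied normal-winged: 1811 × 1/4 = 452.75
  gray-bodied vestigial-winged: 1811 × 1/4 = 452.75
  ebony-bodied normal-winged: 1811 × 1/4 = 452.75
  ebony-bodied vestigial-winged: 1811 × 1/4 = 452.75

452.75, 452.75, 452.75, 452.75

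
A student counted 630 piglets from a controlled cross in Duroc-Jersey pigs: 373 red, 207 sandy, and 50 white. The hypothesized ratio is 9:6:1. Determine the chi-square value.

Expected counts for N = 630 under a 9:6:1 ratio (total parts = 16):
  red: 630 × 9/16 = 354.375
  sandy: 630 × 6/16 = 236.25
  white: 630 × 1/16 = 39.375
χ² = Σ (O − E)² / E
  red: (373 − 354.375)² / 354.375 = 0.9789
  sandy: (207 − 236.25)² / 236.25 = 3.6214
  white: (50 − 39.375)² / 39.375 = 2.8671
χ² = 0.9789 + 3.6214 + 2.8671 = 7.4674 ≈ 7.467

7.467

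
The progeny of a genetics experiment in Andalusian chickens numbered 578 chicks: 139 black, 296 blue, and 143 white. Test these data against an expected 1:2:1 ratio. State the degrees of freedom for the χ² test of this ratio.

2

A goodness-of-fit test with 3 phenotype classes has df = 3 − 1 = 2.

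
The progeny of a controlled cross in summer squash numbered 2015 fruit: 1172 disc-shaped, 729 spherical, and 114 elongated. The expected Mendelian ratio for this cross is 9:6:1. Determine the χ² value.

Expected counts for N = 2015 under a 9:6:1 ratio (total parts = 16):
  disc-shaped: 2015 × 9/16 = 1133.4375
  spherical: 2015 × 6/16 = 755.625
  elongated: 2015 × 1/16 = 125.9375
χ² = Σ (O − E)² / E
  disc-shaped: (1172 − 1133.4375)² / 1133.4375 = 1.3120
  spherical: (729 − 755.625)² / 755.625 = 0.9382
  elongated: (114 − 125.9375)² / 125.9375 = 1.1315
χ² = 1.3120 + 0.9382 + 1.1315 = 3.3817 ≈ 3.382

3.382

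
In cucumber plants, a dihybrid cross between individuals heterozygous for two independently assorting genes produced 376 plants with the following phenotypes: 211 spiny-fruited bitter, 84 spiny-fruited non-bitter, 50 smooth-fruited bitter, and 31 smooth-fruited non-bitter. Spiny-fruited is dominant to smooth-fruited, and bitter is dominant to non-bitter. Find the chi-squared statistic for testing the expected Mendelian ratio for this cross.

A dihybrid F₂ with independent assortment and complete dominance at both loci gives a 9:3:3:1 phenotypic ratio.
Under the 9:3:3:1 hypothesis (Σ ratio = 16, N = 376):
  spiny-fruited bitter: 376 × 9/16 = 211.5
  spiny-fruited non-bitter: 376 × 3/16 = 70.5
  smooth-fruited bitter: 376 × 3/16 = 70.5
  smooth-fruited non-bitter: 376 × 1/16 = 23.5
χ² = Σ (O − E)² / E
  spiny-fruited bitter: (211 − 211.5)² / 211.5 = 0.0012
  spiny-fruited non-bitter: (84 − 70.5)² / 70.5 = 2.5851
  smooth-fruited bitter: (50 − 70.5)² / 70.5 = 5.9610
  smooth-fruited non-bitter: (31 − 23.5)² / 23.5 = 2.3936
χ² = 0.0012 + 2.5851 + 5.9610 + 2.3936 = 10.9409 ≈ 10.941

10.941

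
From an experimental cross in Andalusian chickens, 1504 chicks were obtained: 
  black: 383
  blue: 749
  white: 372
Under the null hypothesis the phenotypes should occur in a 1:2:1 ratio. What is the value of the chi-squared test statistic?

0.185

Under the 1:2:1 hypothesis (Σ ratio = 4, N = 1504):
  black: 1504 × 1/4 = 376
  blue: 1504 × 2/4 = 752
  white: 1504 × 1/4 = 376
χ² = Σ (O − E)² / E
  black: (383 − 376)² / 376 = 0.1303
  blue: (749 − 752)² / 752 = 0.0120
  white: (372 − 376)² / 376 = 0.0426
χ² = 0.1303 + 0.0120 + 0.0426 = 0.1849 ≈ 0.185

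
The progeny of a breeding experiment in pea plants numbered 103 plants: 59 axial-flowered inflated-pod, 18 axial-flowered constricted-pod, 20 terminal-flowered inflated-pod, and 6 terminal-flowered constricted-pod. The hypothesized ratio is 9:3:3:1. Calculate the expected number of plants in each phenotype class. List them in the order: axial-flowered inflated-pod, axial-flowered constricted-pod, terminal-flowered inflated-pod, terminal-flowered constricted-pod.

57.9375, 19.3125, 19.3125, 6.4375

Under the 9:3:3:1 hypothesis (Σ ratio = 16, N = 103):
  axial-flowered inflated-pod: 103 × 9/16 = 57.9375
  axial-flowered constricted-pod: 103 × 3/16 = 19.3125
  terminal-flowered inflated-pod: 103 × 3/16 = 19.3125
  terminal-flowered constricted-pod: 103 × 1/16 = 6.4375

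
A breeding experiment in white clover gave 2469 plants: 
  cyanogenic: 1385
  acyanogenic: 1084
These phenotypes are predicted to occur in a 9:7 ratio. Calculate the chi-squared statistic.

0.024

Total ratio parts = 16. Expected numbers out of 2469:
  cyanogenic: 2469 × 9/16 = 1388.8125
  acyanogenic: 2469 × 7/16 = 1080.1875
χ² = Σ (O − E)² / E
  cyanogenic: (1385 − 1388.8125)² / 1388.8125 = 0.0105
  acyanogenic: (1084 − 1080.1875)² / 1080.1875 = 0.0135
χ² = 0.0105 + 0.0135 = 0.024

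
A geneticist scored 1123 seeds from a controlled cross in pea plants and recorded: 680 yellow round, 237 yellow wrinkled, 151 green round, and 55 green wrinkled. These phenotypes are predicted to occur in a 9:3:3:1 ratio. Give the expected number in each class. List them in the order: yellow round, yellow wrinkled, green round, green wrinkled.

631.6875, 210.5625, 210.5625, 70.1875

Under the 9:3:3:1 hypothesis (Σ ratio = 16, N = 1123):
  yellow round: 1123 × 9/16 = 631.6875
  yellow wrinkled: 1123 × 3/16 = 210.5625
  green round: 1123 × 3/16 = 210.5625
  green wrinkled: 1123 × 1/16 = 70.1875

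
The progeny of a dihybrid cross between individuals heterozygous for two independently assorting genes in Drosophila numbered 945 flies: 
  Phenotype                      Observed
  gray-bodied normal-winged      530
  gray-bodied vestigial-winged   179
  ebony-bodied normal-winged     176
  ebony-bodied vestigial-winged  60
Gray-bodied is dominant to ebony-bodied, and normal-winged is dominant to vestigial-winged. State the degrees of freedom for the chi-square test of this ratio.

A dihybrid F₂ with independent assortment and complete dominance at both loci gives a 9:3:3:1 phenotypic ratio.
A goodness-of-fit test with 4 phenotype classes has df = 4 − 1 = 3.

3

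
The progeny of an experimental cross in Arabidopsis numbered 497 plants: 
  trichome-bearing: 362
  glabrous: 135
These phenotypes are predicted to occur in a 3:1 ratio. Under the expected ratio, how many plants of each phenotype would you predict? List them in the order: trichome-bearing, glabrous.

372.75, 124.25

The 3:1 ratio has 4 parts, so with N = 497 the expected counts are:
  trichome-bearing: 497 × 3/4 = 372.75
  glabrous: 497 × 1/4 = 124.25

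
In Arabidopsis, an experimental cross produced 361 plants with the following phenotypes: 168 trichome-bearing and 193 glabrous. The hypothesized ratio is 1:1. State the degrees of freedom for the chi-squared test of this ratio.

A goodness-of-fit test with 2 phenotype classes has df = 2 − 1 = 1.

1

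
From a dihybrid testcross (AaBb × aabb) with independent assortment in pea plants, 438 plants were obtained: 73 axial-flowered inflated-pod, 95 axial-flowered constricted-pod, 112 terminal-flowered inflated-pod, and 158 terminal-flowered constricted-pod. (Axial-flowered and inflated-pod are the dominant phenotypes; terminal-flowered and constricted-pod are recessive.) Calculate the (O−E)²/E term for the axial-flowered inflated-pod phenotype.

12.167

A dihybrid testcross with independent assortment gives a 1:1:1:1 ratio.
Total ratio parts = 4. Expected numbers out of 438:
  axial-flowered inflated-pod: 438 × 1/4 = 109.5
  axial-flowered constricted-pod: 438 × 1/4 = 109.5
  terminal-flowered inflated-pod: 438 × 1/4 = 109.5
  terminal-flowered constricted-pod: 438 × 1/4 = 109.5
Contribution of axial-flowered inflated-pod: (73 − 109.5)² / 109.5 = 12.1667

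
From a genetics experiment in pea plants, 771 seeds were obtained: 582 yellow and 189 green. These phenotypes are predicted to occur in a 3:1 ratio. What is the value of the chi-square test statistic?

The 3:1 ratio has 4 parts, so with N = 771 the expected counts are:
  yellow: 771 × 3/4 = 578.25
  green: 771 × 1/4 = 192.75
χ² = Σ (O − E)² / E
  yellow: (582 − 578.25)² / 578.25 = 0.0243
  green: (189 − 192.75)² / 192.75 = 0.0730
χ² = 0.0243 + 0.0730 = 0.0973 ≈ 0.097

0.097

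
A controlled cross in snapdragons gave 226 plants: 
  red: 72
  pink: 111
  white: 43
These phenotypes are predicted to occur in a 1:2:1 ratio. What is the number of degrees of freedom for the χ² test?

2

A goodness-of-fit test with 3 phenotype classes has df = 3 − 1 = 2.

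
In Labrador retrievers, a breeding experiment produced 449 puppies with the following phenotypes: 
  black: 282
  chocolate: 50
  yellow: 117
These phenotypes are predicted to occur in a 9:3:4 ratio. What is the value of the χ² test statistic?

Expected counts for N = 449 under a 9:3:4 ratio (total parts = 16):
  black: 449 × 9/16 = 252.5625
  chocolate: 449 × 3/16 = 84.1875
  yellow: 449 × 4/16 = 112.25
χ² = Σ (O − E)² / E
  black: (282 − 252.5625)² / 252.5625 = 3.4311
  chocolate: (50 − 84.1875)² / 84.1875 = 13.8831
  yellow: (117 − 112.25)² / 112.25 = 0.2010
χ² = 3.4311 + 13.8831 + 0.2010 = 17.5152 ≈ 17.515

17.515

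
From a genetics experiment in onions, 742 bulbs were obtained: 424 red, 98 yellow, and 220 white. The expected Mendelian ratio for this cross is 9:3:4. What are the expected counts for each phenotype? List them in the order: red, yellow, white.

Expected counts for N = 742 under a 9:3:4 ratio (total parts = 16):
  red: 742 × 9/16 = 417.375
  yellow: 742 × 3/16 = 139.125
  white: 742 × 4/16 = 185.5

417.375, 139.125, 185.5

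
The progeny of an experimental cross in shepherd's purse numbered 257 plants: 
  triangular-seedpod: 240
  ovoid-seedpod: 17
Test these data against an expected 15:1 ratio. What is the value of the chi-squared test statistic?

0.058

Total ratio parts = 16. Expected numbers out of 257:
  triangular-seedpod: 257 × 15/16 = 240.9375
  ovoid-seedpod: 257 × 1/16 = 16.0625
χ² = Σ (O − E)² / E
  triangular-seedpod: (240 − 240.9375)² / 240.9375 = 0.0036
  ovoid-seedpod: (17 − 16.0625)² / 16.0625 = 0.0547
χ² = 0.0036 + 0.0547 = 0.0583 ≈ 0.058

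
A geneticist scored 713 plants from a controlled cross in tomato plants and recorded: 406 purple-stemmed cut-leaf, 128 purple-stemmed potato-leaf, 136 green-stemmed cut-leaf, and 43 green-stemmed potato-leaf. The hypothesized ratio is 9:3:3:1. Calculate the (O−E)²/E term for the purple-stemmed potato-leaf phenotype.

0.242

The 9:3:3:1 ratio has 16 parts, so with N = 713 the expected counts are:
  purple-stemmed cut-leaf: 713 × 9/16 = 401.0625
  purple-stemmed potato-leaf: 713 × 3/16 = 133.6875
  green-stemmed cut-leaf: 713 × 3/16 = 133.6875
  green-stemmed potato-leaf: 713 × 1/16 = 44.5625
Contribution of purple-stemmed potato-leaf: (128 − 133.6875)² / 133.6875 = 0.2420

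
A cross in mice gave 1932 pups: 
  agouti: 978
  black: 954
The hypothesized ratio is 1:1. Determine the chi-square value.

Under the 1:1 hypothesis (Σ ratio = 2, N = 1932):
  agouti: 1932 × 1/2 = 966
  black: 1932 × 1/2 = 966
χ² = Σ (O − E)² / E
  agouti: (978 − 966)² / 966 = 0.1491
  black: (954 − 966)² / 966 = 0.1491
χ² = 0.1491 + 0.1491 = 0.2982 ≈ 0.298

0.298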